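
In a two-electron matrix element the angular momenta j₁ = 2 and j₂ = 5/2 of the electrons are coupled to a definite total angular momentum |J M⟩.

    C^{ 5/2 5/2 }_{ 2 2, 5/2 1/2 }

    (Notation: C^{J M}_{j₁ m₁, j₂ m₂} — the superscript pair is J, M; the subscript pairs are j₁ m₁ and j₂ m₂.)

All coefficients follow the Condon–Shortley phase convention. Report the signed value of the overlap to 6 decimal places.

√[6·2!2!3!/8! · 4!0!3!2!5!0!] = √(864/7)
  +(−1)^0/∏(0,2,0,3,2,0)! = 1/24  (running 1/24)
⟨..|..⟩ = √(864/7)·(1/24) = +0.462910

+0.462910  (= +√(3/14))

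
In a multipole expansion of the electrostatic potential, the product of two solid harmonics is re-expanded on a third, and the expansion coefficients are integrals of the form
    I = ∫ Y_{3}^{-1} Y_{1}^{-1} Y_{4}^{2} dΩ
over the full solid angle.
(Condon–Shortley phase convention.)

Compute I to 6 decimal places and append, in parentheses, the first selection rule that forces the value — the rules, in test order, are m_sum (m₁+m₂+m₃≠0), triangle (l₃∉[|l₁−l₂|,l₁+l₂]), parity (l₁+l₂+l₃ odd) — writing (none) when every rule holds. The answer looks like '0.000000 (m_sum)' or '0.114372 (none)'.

Checks pass: Σm=0; 8 even; l₃=4∈[2,4].
(2·3+1)(2·1+1)(2·4+1) = 189
Δ: 0! 6! 2! / 9! → 1/252
sum: t=0:+1/36 = 1/36
3j²(3 1 4; 0 0 0) = Δ·Π!·Σ² = 4/63  (sign +1)
sum: t=0:+1/96 = 1/96
3j²(3 1 4; -1 -1 2) = Δ·Π!·Σ² = 5/84  (sign +1)
combine: 4πI² = 189·4/63·5/84 = 5/7
take √, sign +1: I = 0.23841361
No selection rule forces the value: the integral is nonzero (none).

0.238414 (none)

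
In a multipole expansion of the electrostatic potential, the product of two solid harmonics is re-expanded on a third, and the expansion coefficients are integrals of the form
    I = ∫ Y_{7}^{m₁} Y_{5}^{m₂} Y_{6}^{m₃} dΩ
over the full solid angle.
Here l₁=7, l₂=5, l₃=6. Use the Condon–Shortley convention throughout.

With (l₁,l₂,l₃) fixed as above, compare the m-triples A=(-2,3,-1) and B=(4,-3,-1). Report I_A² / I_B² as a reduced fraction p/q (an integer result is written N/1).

98/99

Shared (l₁,l₂,l₃)=(7,5,6): N and (l;000)² cancel in I_A²/I_B².
A: Δ = 6!·8!·4!/19! = 1/174594420; Racah Σ t=4..6: t=4:+1/829440 t=5:−1/414720 t=6:+1/2073600 = -1/1382400; ⇒ 3j(7 5 6; -2 3 -1)² = 294/46189, sgn +1
B: Δ = 6!·8!·4!/19! = 1/174594420; Racah Σ t=0..2: t=0:+1/2073600 t=1:−1/1036800 t=2:+1/5806080 = -1/3225600; ⇒ 3j(7 5 6; 4 -3 -1)² = 27/4199, sgn +1
I_A²/I_B² = (294/46189)/(27/4199) = 98/99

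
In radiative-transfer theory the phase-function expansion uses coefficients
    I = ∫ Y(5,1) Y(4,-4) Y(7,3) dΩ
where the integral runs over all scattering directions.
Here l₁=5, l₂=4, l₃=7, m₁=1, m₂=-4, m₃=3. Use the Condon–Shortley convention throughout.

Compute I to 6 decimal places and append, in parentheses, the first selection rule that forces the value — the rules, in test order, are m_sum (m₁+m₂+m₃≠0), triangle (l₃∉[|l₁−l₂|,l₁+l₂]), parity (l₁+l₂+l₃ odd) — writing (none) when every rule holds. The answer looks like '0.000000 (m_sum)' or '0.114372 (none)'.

Rules hold: Σm=0, L=16 even, 1≤7≤9.
N = 11·9·15 = 1485
Δ = 2!·8!·6!/17! = 1/6126120
Racah Σ t=0..2: t=0:+1/69120 t=1:−1/20736 t=2:+1/69120 = -1/51840
⇒ 3j(5 4 7; 0 0 0)² = 280/21879, sgn +1
Racah Σ t=0..0: t=0:+1/829440 = 1/829440
⇒ 3j(5 4 7; 1 -4 3)² = 35/2431, sgn +1
4πI² = N·(3j₀)²·(3jₘ)² = 147000/537251
I = +1·√(0.273615/4π) = 0.14755880
No selection rule forces the value: the integral is nonzero (none).

0.147559 (none)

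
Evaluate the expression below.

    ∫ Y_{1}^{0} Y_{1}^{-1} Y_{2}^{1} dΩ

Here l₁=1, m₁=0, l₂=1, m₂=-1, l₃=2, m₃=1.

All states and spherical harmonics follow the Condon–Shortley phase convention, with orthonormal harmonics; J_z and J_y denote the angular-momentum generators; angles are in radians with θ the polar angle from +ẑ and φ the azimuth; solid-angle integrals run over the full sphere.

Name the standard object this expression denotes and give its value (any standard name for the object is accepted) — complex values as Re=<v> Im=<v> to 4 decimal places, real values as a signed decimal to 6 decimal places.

This is a Gaunt coefficient — the integral of a triple product of spherical harmonics over the sphere.
Rules hold: Σm=0, L=4 even, 0≤2≤2.
N = 3·3·5 = 45
Δ = 0!·2!·2!/5! = 1/30
Racah Σ t=0..0: t=0:+1/1 = 1/1
⇒ 3j(1 1 2; 0 0 0)² = 2/15, sgn +1
Racah Σ t=0..0: t=0:+1/2 = 1/2
⇒ 3j(1 1 2; 0 -1 1)² = 1/10, sgn -1
4πI² = N·(3j₀)²·(3jₘ)² = 3/5
I = -1·√(0.6/4π) = -0.21850969

Gaunt coefficient, -0.218510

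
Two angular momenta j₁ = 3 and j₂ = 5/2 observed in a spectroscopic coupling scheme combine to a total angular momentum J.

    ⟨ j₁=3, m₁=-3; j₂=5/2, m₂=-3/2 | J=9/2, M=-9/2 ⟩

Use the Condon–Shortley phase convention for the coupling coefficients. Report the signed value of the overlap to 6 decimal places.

√[10·1!5!4!/11! · 0!6!1!4!0!9!] = √(49766400/11)
  +(−1)^1/∏(1,0,5,0,0,4)! = -1/2880  (running -1/2880)
⟨..|..⟩ = √(49766400/11)·(-1/2880) = -0.738549

-0.738549  (= −√(6/11))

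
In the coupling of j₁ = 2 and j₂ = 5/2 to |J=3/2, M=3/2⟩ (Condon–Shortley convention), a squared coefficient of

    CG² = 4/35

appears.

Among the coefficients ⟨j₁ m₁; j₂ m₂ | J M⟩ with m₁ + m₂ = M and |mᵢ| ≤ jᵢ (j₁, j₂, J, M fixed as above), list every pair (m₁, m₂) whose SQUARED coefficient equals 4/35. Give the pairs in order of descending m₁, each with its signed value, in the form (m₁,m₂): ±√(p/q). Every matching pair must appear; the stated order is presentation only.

(2,-1/2): +√(4/35)

Admissible pairs with m₁+m₂ = M = 3/2: (-1,5/2), (0,3/2), (1,1/2), (2,-1/2)
  (m₁,m₂)=(2,-1/2): CG² = 4/35, CG = +√(4/35)   ← matches the target
  (m₁,m₂)=(1,1/2): CG² = 9/35, CG = −√(9/35)
  (m₁,m₂)=(0,3/2): CG² = 12/35, CG = +√(12/35)
  (m₁,m₂)=(-1,5/2): CG² = 2/7, CG = −√(2/7)
Pairs with CG² = 4/35: (2,-1/2): +√(4/35)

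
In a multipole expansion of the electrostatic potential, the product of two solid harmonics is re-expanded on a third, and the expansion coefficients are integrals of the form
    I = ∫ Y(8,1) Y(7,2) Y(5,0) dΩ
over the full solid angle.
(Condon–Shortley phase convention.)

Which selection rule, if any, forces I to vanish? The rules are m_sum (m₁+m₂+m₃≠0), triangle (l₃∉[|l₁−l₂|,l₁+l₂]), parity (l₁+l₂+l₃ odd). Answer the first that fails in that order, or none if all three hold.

azimuthal sum: 1 + 2 + 0 = 3  ✗
1 ≤ 5 ≤ 15 (triangle on l)
L = 8 + 7 + 5 = 20 (even)

m_sum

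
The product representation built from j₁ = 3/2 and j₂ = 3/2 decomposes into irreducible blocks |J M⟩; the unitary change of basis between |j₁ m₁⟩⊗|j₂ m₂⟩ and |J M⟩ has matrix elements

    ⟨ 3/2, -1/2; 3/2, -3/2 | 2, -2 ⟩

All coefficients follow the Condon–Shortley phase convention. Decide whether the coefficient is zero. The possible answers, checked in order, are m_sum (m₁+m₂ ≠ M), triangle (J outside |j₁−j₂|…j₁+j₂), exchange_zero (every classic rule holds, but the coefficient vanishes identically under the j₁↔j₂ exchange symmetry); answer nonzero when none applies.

m-sum: m₁+m₂ = -1/2+(-3/2) = -2, M = -2  ✓
triangle: |j₁−j₂| = 0 ≤ J = 2 ≤ j₁+j₂ = 3  ✓
exchange: j₁≠j₂ or m₁≠m₂ — the exchange symmetry imposes no constraint here
value check: CG = +√(1/2) = +0.707107 ≠ 0

nonzero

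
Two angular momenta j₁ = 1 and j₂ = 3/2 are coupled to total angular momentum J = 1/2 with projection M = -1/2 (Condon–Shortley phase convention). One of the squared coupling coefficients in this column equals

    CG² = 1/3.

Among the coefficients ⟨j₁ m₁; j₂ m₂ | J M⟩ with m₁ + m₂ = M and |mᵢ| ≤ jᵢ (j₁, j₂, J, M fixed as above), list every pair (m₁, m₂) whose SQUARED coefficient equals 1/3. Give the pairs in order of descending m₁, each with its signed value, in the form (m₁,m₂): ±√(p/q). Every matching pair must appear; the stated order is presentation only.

Admissible pairs with m₁+m₂ = M = -1/2: (-1,1/2), (0,-1/2), (1,-3/2)
  (m₁,m₂)=(1,-3/2): CG² = 1/2, CG = +√(1/2)
  (m₁,m₂)=(0,-1/2): CG² = 1/3, CG = −√(1/3)   ← matches the target
  (m₁,m₂)=(-1,1/2): CG² = 1/6, CG = +√(1/6)
Pairs with CG² = 1/3: (0,-1/2): −√(1/3)

(0,-1/2): −√(1/3)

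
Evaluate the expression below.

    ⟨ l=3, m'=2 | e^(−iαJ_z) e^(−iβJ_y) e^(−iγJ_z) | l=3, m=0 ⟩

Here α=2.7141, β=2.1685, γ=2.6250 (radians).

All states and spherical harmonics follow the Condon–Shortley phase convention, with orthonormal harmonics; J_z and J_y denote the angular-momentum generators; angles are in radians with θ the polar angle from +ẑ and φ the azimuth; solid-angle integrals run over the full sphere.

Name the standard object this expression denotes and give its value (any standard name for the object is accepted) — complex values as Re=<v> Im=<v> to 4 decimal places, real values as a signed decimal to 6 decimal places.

This is a Wigner D-matrix element — the rotation-matrix element ⟨l m'| R(α,β,γ) |l m⟩ in the angular-momentum basis.
D^3_{2,0}(2.7141,2.1685,2.6250) = e^{-i·2·2.7141}·d^3_{2,0}(2.1685)·e^{-i·0·2.6250}. Compute d first:
With c≡cos(β/2)=0.467576 and s≡sin(β/2)=0.883953, N=[120·1·6·6]^{1/2}=65.726707
The bounds max(0,m−m')=0 and min(l+m,l−m')=1 give 2 terms
  k=0: (−1)^2·65.7267/(12)·0.4676^4·0.8840^2 = +0.204563
  k=1: (−1)^3·65.7267/(12)·0.4676^2·0.8840^4 = -0.731108
d^3_{2,0}(2.1685) = +0.204563 -0.731108 = -0.526545
Attach z-rotation phases: D = e^{-i(2)(2.7141)}·(-0.526545)·e^{-i(0)(2.6250)} = -0.345534-0.397310i

Wigner D-matrix element, Re=-0.3455 Im=-0.3973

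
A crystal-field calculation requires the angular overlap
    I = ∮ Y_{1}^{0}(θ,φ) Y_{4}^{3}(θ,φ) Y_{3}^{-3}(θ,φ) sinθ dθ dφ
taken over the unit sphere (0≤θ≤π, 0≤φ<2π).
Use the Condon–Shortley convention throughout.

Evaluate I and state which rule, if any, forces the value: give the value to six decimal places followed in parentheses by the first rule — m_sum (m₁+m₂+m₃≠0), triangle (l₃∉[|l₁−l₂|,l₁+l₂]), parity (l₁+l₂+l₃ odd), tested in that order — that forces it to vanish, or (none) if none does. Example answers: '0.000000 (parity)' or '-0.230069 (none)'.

-0.162868 (none)

Checks pass: Σm=0; 8 even; l₃=3∈[3,5].
(2·1+1)(2·4+1)(2·3+1) = 189
Δ: 2! 0! 6! / 9! → 1/252
sum: t=1:−1/36 = -1/36
3j²(1 4 3; 0 0 0) = Δ·Π!·Σ² = 4/63  (sign +1)
sum: t=1:−1/720 = -1/720
3j²(1 4 3; 0 3 -3) = Δ·Π!·Σ² = 1/36  (sign -1)
combine: 4πI² = 189·4/63·1/36 = 1/3
take √, sign -1: I = -0.16286750
No selection rule forces the value: the integral is nonzero (none).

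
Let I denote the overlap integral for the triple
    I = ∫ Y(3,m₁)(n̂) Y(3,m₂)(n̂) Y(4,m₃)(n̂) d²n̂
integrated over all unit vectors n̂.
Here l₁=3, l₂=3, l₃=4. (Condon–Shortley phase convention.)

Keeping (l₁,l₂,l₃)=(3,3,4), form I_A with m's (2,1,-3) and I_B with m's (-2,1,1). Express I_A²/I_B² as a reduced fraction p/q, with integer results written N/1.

l's match ⇒ only the (l;m) 3-j factors differ between A and B.
A: triangle coeff Δ(3,3,4) = 1/34650; Σ_t [0,1]: t=0:+1/288 t=1:−1/144 = -1/288; (3j)²=1/99 [(3 3 4; 2 1 -3)], sign=+1
B: triangle coeff Δ(3,3,4) = 1/34650; Σ_t [1,2]: t=1:−1/144 t=2:+1/48 = 1/72; (3j)²=16/693 [(3 3 4; -2 1 1)], sign=-1
I_A²/I_B² = (1/99)/(16/693) = 7/16

7/16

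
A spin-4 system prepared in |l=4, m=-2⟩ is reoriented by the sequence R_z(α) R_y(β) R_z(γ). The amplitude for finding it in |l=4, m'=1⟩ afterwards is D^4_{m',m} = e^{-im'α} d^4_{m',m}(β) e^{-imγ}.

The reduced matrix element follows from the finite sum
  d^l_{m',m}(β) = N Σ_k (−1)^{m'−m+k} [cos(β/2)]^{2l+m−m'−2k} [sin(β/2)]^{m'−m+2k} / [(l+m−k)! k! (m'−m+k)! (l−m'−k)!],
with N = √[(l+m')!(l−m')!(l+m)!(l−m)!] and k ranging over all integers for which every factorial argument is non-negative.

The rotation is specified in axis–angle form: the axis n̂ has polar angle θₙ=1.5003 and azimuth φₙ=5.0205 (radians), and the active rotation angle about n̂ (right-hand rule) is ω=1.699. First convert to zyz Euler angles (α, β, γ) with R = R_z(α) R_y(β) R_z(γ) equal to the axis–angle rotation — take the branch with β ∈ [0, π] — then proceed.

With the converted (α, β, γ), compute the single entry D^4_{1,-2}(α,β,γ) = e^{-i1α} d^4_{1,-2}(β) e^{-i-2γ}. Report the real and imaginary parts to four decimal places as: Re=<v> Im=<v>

Axis–angle → zyz. n̂ = (sinθₙcosφₙ, sinθₙsinφₙ, cosθₙ) = (+0.302506, -0.950541, +0.070438), ω = 1.6990.
R = I cosω + sinω [n̂]ₓ + (1−cosω) n̂n̂ᵀ gives
  R = [-0.024643, -0.394168, -0.918708; -0.254448, +0.891195, -0.375538; +0.966772, +0.224509, -0.122257]
β = atan2(√(R₁₃²+R₂₃²), R₃₃) = 1.693360; α = atan2(R₂₃, R₁₃) mod 2π = 3.529634; γ = atan2(R₃₂, −R₃₁) mod 2π = 2.913412
First d^4_{1,-2}(β=1.6934), then the phase factors e^{-i(1)α} and e^{-i(-2)γ}:
With c≡cos(β/2)=0.662474 and s≡sin(β/2)=0.749085, N=[120·6·2·720]^{1/2}=1018.233765
k∈{0,1,2} keeps every argument non-negative
  k=0: (−1)^3·1018.2338/(72)·0.6625^5·0.7491^3 = -0.758494
  k=1: (−1)^4·1018.2338/(48)·0.6625^3·0.7491^5 = +1.454682
  k=2: (−1)^5·1018.2338/(240)·0.6625^1·0.7491^7 = -0.371983
d^4_{1,-2}(1.6934) = -0.758494 +1.454682 -0.371983 = +0.324206
Attach z-rotation phases: D = e^{-i(1)(3.5296)}·(+0.324206)·e^{-i(-2)(2.9134)} = -0.215330+0.242368i

Re=-0.2153 Im=0.2424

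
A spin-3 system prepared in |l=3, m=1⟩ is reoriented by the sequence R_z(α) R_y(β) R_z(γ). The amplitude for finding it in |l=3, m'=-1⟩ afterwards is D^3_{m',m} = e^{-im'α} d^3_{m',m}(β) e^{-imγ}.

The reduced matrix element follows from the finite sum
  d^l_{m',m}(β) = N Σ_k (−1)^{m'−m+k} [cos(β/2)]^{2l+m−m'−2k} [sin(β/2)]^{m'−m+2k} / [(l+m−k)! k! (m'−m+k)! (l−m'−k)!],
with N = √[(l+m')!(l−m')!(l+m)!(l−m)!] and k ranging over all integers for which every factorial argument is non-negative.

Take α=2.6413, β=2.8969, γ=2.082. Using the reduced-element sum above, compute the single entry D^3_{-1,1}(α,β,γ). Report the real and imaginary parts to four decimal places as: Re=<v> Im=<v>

D^3_{-1,1}(2.6413,2.8969,2.0820) = e^{-i·-1·2.6413}·d^3_{-1,1}(2.8969)·e^{-i·1·2.0820}. Compute d first:
Half-angle: c=0.122041, s=0.992525. N=√(2·24·24·2)=48.000000
The bounds max(0,m−m')=2 and min(l+m,l−m')=4 give 3 terms
  k=2: (−1)^0·48.0000/(8)·0.1220^4·0.9925^2 = +0.001311
  k=3: (−1)^1·48.0000/(6)·0.1220^2·0.9925^4 = -0.115630
  k=4: (−1)^2·48.0000/(48)·0.1220^0·0.9925^6 = +0.955980
d^3_{-1,1}(2.8969) = +0.001311 -0.115630 +0.955980 = +0.841661
Phases: e^{-i·(-1)·2.6413}=-0.877442+0.479682i, e^{-i·(1)·2.0820}=-0.489227-0.872156i ⇒ D=+0.713415+0.446580i

Re=0.7134 Im=0.4466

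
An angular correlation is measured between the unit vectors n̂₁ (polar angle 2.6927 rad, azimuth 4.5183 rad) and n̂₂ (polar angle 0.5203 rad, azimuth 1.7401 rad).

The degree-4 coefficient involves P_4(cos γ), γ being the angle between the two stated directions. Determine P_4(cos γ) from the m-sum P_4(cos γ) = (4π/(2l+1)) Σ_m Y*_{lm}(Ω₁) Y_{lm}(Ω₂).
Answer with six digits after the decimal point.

0.839775

Term-by-term m-sum for l=4 (normalisation 4π/9 = 1.396263):
  [-4]  conj(Y_{4,-4})(Ω₁) = 0.01120 - 0.01100j ; Y_{4,-4}(Ω₂) = 0.02107 - 0.01694j ; Δ = 0.00005 - 0.00042j
  [-3]  conj(Y_{4,-3})(Ω₁) = -0.05068 - 0.07698j ; Y_{4,-3}(Ω₂) = 0.06490 + 0.11659j ; Δ = 0.00569 - 0.01090j
  [-2]  conj(Y_{4,-2})(Ω₁) = -0.27300 + 0.11164j ; Y_{4,-2}(Ω₂) = -0.33298 + 0.11727j ; Δ = 0.07781 - 0.06919j
  [-1]  conj(Y_{4,-1})(Ω₁) = 0.09567 + 0.48671j ; Y_{4,-1}(Ω₂) = -0.07805 - 0.45660j ; Δ = 0.21477 - 0.08167j
  [+0]  conj(Y_{4,0})(Ω₁) = 0.18071 + 0.00000j ; Y_{4,0}(Ω₂) = 0.02665 + 0.00000j ; Δ = 0.00482 + 0.00000j
  [+1]  conj(Y_{4,1})(Ω₁) = -0.09567 + 0.48671j ; Y_{4,1}(Ω₂) = 0.07805 - 0.45660j ; Δ = 0.21477 + 0.08167j
  [+2]  conj(Y_{4,2})(Ω₁) = -0.27300 - 0.11164j ; Y_{4,2}(Ω₂) = -0.33298 - 0.11727j ; Δ = 0.07781 + 0.06919j
  [+3]  conj(Y_{4,3})(Ω₁) = 0.05068 - 0.07698j ; Y_{4,3}(Ω₂) = -0.06490 + 0.11659j ; Δ = 0.00569 + 0.01090j
  [+4]  conj(Y_{4,4})(Ω₁) = 0.01120 + 0.01100j ; Y_{4,4}(Ω₂) = 0.02107 + 0.01694j ; Δ = 0.00005 + 0.00042j
Total Σ_m = 0.60144 + 0.00000j. Multiply by 1.396263: 0.83978 + 0.00000j. P_4(cos γ) = 0.839775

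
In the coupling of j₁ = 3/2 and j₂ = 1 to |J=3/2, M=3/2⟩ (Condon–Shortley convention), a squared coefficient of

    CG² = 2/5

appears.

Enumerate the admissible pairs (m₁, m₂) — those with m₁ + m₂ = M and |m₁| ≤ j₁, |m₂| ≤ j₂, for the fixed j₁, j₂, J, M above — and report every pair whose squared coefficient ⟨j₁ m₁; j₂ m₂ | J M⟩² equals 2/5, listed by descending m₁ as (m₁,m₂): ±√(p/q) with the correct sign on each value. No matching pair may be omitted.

Admissible pairs with m₁+m₂ = M = 3/2: (1/2,1), (3/2,0)
  (m₁,m₂)=(3/2,0): CG² = 3/5, CG = +√(3/5)
  (m₁,m₂)=(1/2,1): CG² = 2/5, CG = −√(2/5)   ← matches the target
Pairs with CG² = 2/5: (1/2,1): −√(2/5)

(1/2,1): −√(2/5)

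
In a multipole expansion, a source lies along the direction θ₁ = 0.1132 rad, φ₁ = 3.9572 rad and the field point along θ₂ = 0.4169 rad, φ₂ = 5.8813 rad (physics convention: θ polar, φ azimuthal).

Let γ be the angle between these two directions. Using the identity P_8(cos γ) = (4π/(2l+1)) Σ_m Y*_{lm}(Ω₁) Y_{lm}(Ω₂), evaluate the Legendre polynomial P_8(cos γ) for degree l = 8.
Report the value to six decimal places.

-0.405971

Term-by-term m-sum for l=8 (normalisation 4π/17 = 0.739198):
  m=-8: Y*=0.00000 + 0.00000j  Y=-0.00037 - 0.00003j  product -0.00000 - 0.00000j
  m=-7: Y*=-0.00000 + 0.00000j  Y=-0.00319 + 0.00109j  product 0.00000 - 0.00000j
  m=-6: Y*=0.00000 - 0.00001j  Y=-0.01427 + 0.01277j  product 0.00000 + 0.00000j
  m=-5: Y*=0.00010 + 0.00014j  Y=-0.03280 + 0.06991j  product -0.00001 + 0.00000j
  m=-4: Y*=-0.00212 - 0.00026j  Y=-0.00825 + 0.22445j  product 0.00008 - 0.00047j
  m=-3: Y*=0.01474 - 0.01229j  Y=0.16137 + 0.42211j  product 0.00757 + 0.00424j
  m=-2: Y*=-0.00741 + 0.12242j  Y=0.37440 + 0.38842j  product -0.05032 + 0.04296j
  m=-1: Y*=-0.34075 - 0.36199j  Y=0.13216 + 0.05617j  product -0.02470 - 0.06698j
  m=+0: Y*=0.90978 + 0.00000j  Y=-0.45551 + 0.00000j  product -0.41441 + 0.00000j
  m=+1: Y*=0.34075 - 0.36199j  Y=-0.13216 + 0.05617j  product -0.02470 + 0.06698j
  m=+2: Y*=-0.00741 - 0.12242j  Y=0.37440 - 0.38842j  product -0.05032 - 0.04296j
  m=+3: Y*=-0.01474 - 0.01229j  Y=-0.16137 + 0.42211j  product 0.00757 - 0.00424j
  m=+4: Y*=-0.00212 + 0.00026j  Y=-0.00825 - 0.22445j  product 0.00008 + 0.00047j
  m=+5: Y*=-0.00010 + 0.00014j  Y=0.03280 + 0.06991j  product -0.00001 - 0.00000j
  m=+6: Y*=0.00000 + 0.00001j  Y=-0.01427 - 0.01277j  product 0.00000 - 0.00000j
  m=+7: Y*=0.00000 + 0.00000j  Y=0.00319 + 0.00109j  product 0.00000 + 0.00000j
  m=+8: Y*=0.00000 - 0.00000j  Y=-0.00037 + 0.00003j  product -0.00000 + 0.00000j
Σ over m = -0.54920 + 0.00000j; ×(4π/17) → -0.40597 + 0.00000j. Real part: -0.405971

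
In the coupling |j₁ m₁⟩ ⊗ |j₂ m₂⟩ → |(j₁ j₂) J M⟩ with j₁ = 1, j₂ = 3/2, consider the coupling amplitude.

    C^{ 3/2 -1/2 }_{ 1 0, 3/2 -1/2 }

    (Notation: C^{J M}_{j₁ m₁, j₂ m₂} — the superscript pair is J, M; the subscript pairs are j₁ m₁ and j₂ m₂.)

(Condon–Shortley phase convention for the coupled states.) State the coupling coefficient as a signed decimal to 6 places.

√[4·1!1!2!/5! · 1!1!1!2!1!2!] = √(4/15)
  +(−1)^0/∏(0,1,1,1,0,1)! = 1  (running 1)
  +(−1)^1/∏(1,0,0,0,1,2)! = -1/2  (running 1/2)
⟨..|..⟩ = √(4/15)·(1/2) = +0.258199

+√(1/15) = +0.258199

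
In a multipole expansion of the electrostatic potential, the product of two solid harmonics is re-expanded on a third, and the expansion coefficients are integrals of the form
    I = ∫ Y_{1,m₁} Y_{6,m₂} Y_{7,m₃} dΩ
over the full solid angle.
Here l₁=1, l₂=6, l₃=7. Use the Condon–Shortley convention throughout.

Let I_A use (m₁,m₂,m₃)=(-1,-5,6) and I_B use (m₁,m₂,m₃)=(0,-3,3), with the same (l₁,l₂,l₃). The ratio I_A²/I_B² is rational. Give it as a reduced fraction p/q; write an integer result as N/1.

39/20

Same 1,6,7: normalisation and zero-m 3j drop out of the ratio.
A: Δ: 0! 2! 12! / 15! → 1/1365; sum: t=0:+1/79833600 = 1/79833600; 3j²(1 6 7; -1 -5 6) = Δ·Π!·Σ² = 2/35  (sign -1)
B: Δ: 0! 2! 12! / 15! → 1/1365; sum: t=0:+1/2177280 = 1/2177280; 3j²(1 6 7; 0 -3 3) = Δ·Π!·Σ² = 8/273  (sign +1)
I_A²/I_B² = (2/35)/(8/273) = 39/20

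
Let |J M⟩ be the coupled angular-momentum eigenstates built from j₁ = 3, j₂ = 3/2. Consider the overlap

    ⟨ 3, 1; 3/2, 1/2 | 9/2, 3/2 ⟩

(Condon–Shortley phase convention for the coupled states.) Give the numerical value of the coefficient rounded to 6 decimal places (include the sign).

+0.731925

√[10·0!6!3!/10! · 4!2!2!1!6!3!] = √(34560/7)
  +(−1)^0/∏(0,0,2,2,4,1)! = 1/96  (running 1/96)
⟨..|..⟩ = √(34560/7)·(1/96) = +0.731925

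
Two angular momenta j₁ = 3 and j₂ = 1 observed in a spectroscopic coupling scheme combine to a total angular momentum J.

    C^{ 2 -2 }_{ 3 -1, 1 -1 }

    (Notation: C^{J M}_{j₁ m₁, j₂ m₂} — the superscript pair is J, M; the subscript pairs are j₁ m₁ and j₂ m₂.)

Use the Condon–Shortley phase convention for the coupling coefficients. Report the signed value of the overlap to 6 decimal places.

j₁+j₂−J=2  J+j₁−j₂=4  J−j₁+j₂=0  j₁+j₂+J+1=7
(j₁±m₁, j₂±m₂, J±M) = (2,4,0,2,0,4)
P² = 768/7
sum k=0..0:
  [0] +1/48 = 1/48
S = 1/48
C² = P²·S² = 1/21 ; C = +0.218218

+√(1/21) ≈ +0.218218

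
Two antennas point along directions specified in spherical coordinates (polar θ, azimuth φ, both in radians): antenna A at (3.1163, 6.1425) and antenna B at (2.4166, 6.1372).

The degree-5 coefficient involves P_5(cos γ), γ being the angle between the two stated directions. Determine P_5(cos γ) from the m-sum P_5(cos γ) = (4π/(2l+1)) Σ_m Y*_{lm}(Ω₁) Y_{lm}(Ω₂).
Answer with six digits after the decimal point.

Term-by-term m-sum for l=5 (normalisation 4π/11 = 1.142397):
  m=-5: Y*=0.00000 - 0.00000j  Y=0.04435 + 0.03969j  product 0.00000 + 0.00000j
  m=-4: Y*=-0.00000 + 0.00000j  Y=-0.17724 - 0.11712j  product 0.00000 + 0.00000j
  m=-3: Y*=0.00004 - 0.00002j  Y=0.36930 + 0.17294j  product 0.00002 + 0.00000j
  m=-2: Y*=-0.00208 + 0.00060j  Y=-0.36369 - 0.10931j  product 0.00082 + 0.00001j
  m=-1: Y*=0.06402 - 0.00907j  Y=-0.05294 - 0.00778j  product -0.00346 - 0.00002j
  m=+0: Y*=-0.93112 + 0.00000j  Y=0.38893 + 0.00000j  product -0.36214 + 0.00000j
  m=+1: Y*=-0.06402 - 0.00907j  Y=0.05294 - 0.00778j  product -0.00346 + 0.00002j
  m=+2: Y*=-0.00208 - 0.00060j  Y=-0.36369 + 0.10931j  product 0.00082 - 0.00001j
  m=+3: Y*=-0.00004 - 0.00002j  Y=-0.36930 + 0.17294j  product 0.00002 - 0.00000j
  m=+4: Y*=-0.00000 - 0.00000j  Y=-0.17724 + 0.11712j  product 0.00000 - 0.00000j
  m=+5: Y*=-0.00000 - 0.00000j  Y=-0.04435 + 0.03969j  product 0.00000 - 0.00000j
Σ over m = -0.36738 - 0.00000j; ×(4π/11) → -0.41970 - 0.00000j. Real part: -0.419697

-0.419697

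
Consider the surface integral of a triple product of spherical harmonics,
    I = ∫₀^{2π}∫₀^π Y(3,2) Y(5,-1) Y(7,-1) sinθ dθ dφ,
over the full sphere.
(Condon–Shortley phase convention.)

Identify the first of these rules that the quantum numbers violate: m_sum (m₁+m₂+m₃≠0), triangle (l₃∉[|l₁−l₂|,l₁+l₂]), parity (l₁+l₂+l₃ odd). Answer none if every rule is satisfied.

m₁+m₂+m₃ = 2 − 1 − 1 = 0  ✓
triangle: |3−5|=2 ≤ l₃=7 ≤ 3+5=8  ✓
parity: l₁+l₂+l₃ = 15 is odd  ✗

parity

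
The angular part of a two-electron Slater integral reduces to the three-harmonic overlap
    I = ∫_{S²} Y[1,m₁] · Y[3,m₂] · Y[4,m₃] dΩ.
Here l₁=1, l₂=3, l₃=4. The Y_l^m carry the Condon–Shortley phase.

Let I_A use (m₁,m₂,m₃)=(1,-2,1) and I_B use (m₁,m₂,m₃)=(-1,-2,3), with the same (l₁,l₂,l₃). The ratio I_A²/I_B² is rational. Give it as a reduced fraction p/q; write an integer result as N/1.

1/7

Shared (l₁,l₂,l₃)=(1,3,4): N and (l;000)² cancel in I_A²/I_B².
A: Δ = 0!·2!·6!/9! = 1/252; Racah Σ t=0..0: t=0:+1/240 = 1/240; ⇒ 3j(1 3 4; 1 -2 1)² = 1/84, sgn -1
B: Δ = 0!·2!·6!/9! = 1/252; Racah Σ t=0..0: t=0:+1/240 = 1/240; ⇒ 3j(1 3 4; -1 -2 3)² = 1/12, sgn -1
I_A²/I_B² = (1/84)/(1/12) = 1/7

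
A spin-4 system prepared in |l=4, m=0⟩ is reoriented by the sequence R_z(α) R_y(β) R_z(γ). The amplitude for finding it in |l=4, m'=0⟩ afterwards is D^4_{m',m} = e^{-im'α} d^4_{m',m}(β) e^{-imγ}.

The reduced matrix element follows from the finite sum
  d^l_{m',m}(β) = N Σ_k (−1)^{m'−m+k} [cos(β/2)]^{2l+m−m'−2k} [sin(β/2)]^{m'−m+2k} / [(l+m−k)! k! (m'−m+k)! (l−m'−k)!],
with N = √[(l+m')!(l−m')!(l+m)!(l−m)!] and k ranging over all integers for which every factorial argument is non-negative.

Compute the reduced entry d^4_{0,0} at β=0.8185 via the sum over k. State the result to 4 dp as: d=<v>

d^4_{0,0}(β=0.8185) via the finite sum:
Half-angle: c=0.917420, s=0.397921. N=√(24·24·24·24)=576.000000
Admissible k: 0..4 (factorial args all ≥0)
  k=0: (−1)^0·576.0000/(576)·0.9174^8·0.3979^0 = +0.501815
  k=1: (−1)^1·576.0000/(36)·0.9174^6·0.3979^2 = -1.510506
  k=2: (−1)^2·576.0000/(16)·0.9174^4·0.3979^4 = +0.639387
  k=3: (−1)^3·576.0000/(36)·0.9174^2·0.3979^6 = -0.053461
  k=4: (−1)^4·576.0000/(576)·0.9174^0·0.3979^8 = +0.000629
d^4_{0,0}(0.8185) = +0.501815 -1.510506 +0.639387 -0.053461 +0.000629 = -0.422137

d=-0.4221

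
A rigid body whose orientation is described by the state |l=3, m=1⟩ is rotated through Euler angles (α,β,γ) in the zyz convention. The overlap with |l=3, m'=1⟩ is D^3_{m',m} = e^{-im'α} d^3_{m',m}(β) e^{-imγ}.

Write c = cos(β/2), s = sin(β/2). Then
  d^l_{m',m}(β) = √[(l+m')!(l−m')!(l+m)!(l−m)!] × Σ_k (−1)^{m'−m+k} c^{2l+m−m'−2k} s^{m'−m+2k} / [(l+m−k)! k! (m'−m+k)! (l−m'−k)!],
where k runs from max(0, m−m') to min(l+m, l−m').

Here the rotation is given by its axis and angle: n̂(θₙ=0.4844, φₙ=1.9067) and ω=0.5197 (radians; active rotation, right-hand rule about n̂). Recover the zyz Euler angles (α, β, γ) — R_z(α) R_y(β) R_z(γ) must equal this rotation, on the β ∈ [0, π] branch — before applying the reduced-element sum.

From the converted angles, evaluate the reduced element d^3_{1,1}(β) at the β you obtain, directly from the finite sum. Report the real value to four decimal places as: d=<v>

Axis–angle → zyz. n̂ = (sinθₙcosφₙ, sinθₙsinφₙ, cosθₙ) = (-0.153498, +0.439652, +0.884955), ω = 0.5197.
R = I cosω + sinω [n̂]ₓ + (1−cosω) n̂n̂ᵀ gives
  R = [+0.871079, -0.448396, +0.200405; +0.430576, +0.893489, +0.127600; -0.236275, -0.024860, +0.971368]
β = atan2(√(R₁₃²+R₂₃²), R₃₃) = 0.239873; α = atan2(R₂₃, R₁₃) mod 2π = 0.566976; γ = atan2(R₃₂, −R₃₁) mod 2π = 6.178354
d^3_{1,1}(β=0.2399) via the finite sum:
c=cos(0.239873/2)=0.992816, s=sin(0.239873/2)=0.119649; N=√[24·2·24·2]=48.000000
The bounds max(0,m−m')=0 and min(l+m,l−m')=2 give 3 terms
  k=0: (−1)^0·48.0000/(48)·0.9928^6·0.1196^0 = +0.957664
  k=1: (−1)^1·48.0000/(6)·0.9928^4·0.1196^2 = -0.111272
  k=2: (−1)^2·48.0000/(8)·0.9928^2·0.1196^4 = +0.001212
d^3_{1,1}(0.2399) = +0.957664 -0.111272 +0.001212 = +0.847605

d=0.8476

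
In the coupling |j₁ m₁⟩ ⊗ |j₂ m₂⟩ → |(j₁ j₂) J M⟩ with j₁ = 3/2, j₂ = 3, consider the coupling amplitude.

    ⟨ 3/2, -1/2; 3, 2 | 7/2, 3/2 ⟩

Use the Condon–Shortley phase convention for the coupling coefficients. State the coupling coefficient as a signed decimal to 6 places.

√[8·1!2!5!/9! · 1!2!5!1!5!2!] = √(6400/21)
  +(−1)^0/∏(0,1,2,5,0,0)! = 1/240  (running 1/240)
  +(−1)^1/∏(1,0,1,4,1,1)! = -1/24  (running -3/80)
⟨..|..⟩ = √(6400/21)·(-3/80) = -0.654654

-0.654654  (= −√(3/7))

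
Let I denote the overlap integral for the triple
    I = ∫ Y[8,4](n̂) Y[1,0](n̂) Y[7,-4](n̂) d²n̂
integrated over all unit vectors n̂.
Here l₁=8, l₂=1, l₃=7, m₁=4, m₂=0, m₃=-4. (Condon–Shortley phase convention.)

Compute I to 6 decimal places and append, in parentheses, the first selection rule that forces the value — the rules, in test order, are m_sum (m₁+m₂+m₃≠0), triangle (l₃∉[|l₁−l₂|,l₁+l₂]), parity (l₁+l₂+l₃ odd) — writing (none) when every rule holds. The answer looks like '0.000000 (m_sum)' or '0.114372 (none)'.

0.211986 (none)

Checks pass: Σm=0; 16 even; l₃=7∈[7,9].
(2·8+1)(2·1+1)(2·7+1) = 765
Δ: 2! 14! 0! / 17! → 1/2040
sum: t=1:−1/25401600 = -1/25401600
3j²(8 1 7; 0 0 0) = Δ·Π!·Σ² = 8/255  (sign +1)
sum: t=1:−1/239500800 = -1/239500800
3j²(8 1 7; 4 0 -4) = Δ·Π!·Σ² = 2/85  (sign +1)
combine: 4πI² = 765·8/255·2/85 = 48/85
take √, sign +1: I = 0.21198553
No selection rule forces the value: the integral is nonzero (none).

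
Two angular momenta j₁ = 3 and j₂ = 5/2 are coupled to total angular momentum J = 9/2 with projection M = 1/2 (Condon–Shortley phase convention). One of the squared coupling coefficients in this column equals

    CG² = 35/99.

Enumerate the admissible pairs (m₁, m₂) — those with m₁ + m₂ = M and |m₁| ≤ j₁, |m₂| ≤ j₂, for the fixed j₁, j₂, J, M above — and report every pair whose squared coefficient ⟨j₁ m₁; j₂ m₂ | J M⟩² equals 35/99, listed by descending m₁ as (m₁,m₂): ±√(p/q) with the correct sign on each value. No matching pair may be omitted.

Admissible pairs with m₁+m₂ = M = 1/2: (-2,5/2), (-1,3/2), (0,1/2), (1,-1/2), (2,-3/2), (3,-5/2)
  (m₁,m₂)=(3,-5/2): CG² = 5/231, CG = +√(5/231)
  (m₁,m₂)=(2,-3/2): CG² = 361/1386, CG = +√(361/1386)
  (m₁,m₂)=(1,-1/2): CG² = 160/693, CG = +√(160/693)
  (m₁,m₂)=(0,1/2): CG² = 10/231, CG = −√(10/231)
  (m₁,m₂)=(-1,3/2): CG² = 35/99, CG = −√(35/99)   ← matches the target
  (m₁,m₂)=(-2,5/2): CG² = 125/1386, CG = −√(125/1386)
Pairs with CG² = 35/99: (-1,3/2): −√(35/99)

(-1,3/2): −√(35/99)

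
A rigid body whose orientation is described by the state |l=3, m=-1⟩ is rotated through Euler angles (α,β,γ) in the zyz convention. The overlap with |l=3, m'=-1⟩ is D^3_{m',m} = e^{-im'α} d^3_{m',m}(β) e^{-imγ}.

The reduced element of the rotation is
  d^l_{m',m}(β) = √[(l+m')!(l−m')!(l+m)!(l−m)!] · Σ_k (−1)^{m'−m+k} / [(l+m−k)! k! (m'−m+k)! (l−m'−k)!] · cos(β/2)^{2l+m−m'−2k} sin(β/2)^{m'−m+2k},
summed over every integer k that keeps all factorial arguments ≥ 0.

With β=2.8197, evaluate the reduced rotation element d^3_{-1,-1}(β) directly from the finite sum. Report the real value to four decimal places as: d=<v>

d=0.1411

d^3_{-1,-1}(β=2.8197) via the finite sum:
Half-angle: c=0.160252, s=0.987076. N=√(2·24·2·24)=48.000000
k: max(0,(-1)−(-1))=0 … min(3+(-1),3−(-1))=2
  k=0: (−1)^0·48.0000/(48)·0.1603^6·0.9871^0 = +0.000017
  k=1: (−1)^1·48.0000/(6)·0.1603^4·0.9871^2 = -0.005141
  k=2: (−1)^2·48.0000/(8)·0.1603^2·0.9871^4 = +0.146273
d^3_{-1,-1}(2.8197) = +0.000017 -0.005141 +0.146273 = +0.141149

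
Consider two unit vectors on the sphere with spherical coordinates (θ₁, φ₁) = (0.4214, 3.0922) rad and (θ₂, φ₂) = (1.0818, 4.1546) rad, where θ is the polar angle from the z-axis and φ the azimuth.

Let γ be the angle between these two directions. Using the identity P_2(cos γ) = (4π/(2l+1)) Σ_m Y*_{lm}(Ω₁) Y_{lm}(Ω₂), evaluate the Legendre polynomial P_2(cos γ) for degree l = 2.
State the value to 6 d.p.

0.047988

Summing Y*_{l m}(θ₁,φ₁)·Y_{l m}(θ₂,φ₂) over m ∈ [−2, 2]; prefactor 4π/(2·2+1) = 2.513274:
  m=-2: (0.064313, -0.006374) × (-0.132355, -0.270384) = (-0.010236, -0.016546)  (running Σ = (-0.010236, -0.016546))
  m=-1: (-0.288006, 0.014237) × (-0.169574, 0.271808) = (0.044969, -0.080697)  (running Σ = (0.034733, -0.097242))
  m=0: (0.472476, -0.000000) × (-0.106613, 0.000000) = (-0.050372, 0.000000)  (running Σ = (-0.015639, -0.097242))
  m=1: (0.288006, 0.014237) × (0.169574, 0.271808) = (0.044969, 0.080697)  (running Σ = (0.029330, -0.016546))
  m=2: (0.064313, 0.006374) × (-0.132355, 0.270384) = (-0.010236, 0.016546)  (running Σ = (0.019094, 0.000000))
Σ over m = (0.019094, 0.000000); ×(4π/5) → (0.047988, 0.000000). Real part: 0.047988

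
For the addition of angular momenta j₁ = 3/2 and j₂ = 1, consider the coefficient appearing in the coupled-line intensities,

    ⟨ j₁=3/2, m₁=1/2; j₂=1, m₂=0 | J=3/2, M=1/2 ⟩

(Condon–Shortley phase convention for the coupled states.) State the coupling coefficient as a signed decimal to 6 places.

triangle: 1!·2!·1!/5! = 2/120
(j±m)!: 2!·1!·1!·1!·2!·1! = 4
prefactor² = (2J+1)·Δ·N² = 4/15
  k=0: +1/(0!·1!·1!·1!·1!·0!) = 1
  k=1: −1/(1!·0!·0!·0!·2!·1!) = -1/2
Σ = 1/2  ⇒  CG² = 4/15·(1/2)² = 1/15
CG = +√(1/15) = +0.258199

+√(1/15) = +0.258199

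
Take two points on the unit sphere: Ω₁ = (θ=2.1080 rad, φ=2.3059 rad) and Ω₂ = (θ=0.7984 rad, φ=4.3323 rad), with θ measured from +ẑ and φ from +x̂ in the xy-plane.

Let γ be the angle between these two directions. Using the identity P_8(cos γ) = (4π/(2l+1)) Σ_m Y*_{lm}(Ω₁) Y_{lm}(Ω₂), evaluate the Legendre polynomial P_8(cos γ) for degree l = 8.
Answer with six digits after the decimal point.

Term-by-term m-sum for l=8 (normalisation 4π/17 = 0.739198):
  m=-8: (+0.140782-0.059913i) × (-0.035516+0.003595i) = -0.004785+0.002634i  (running Σ = -0.004785+0.002634i)
  m=-7: (+0.330836+0.153066i) × (+0.064365+0.123341i) = +0.002415+0.050658i  (running Σ = -0.002370+0.053292i)
  m=-6: (+0.131737+0.423219i) × (+0.208790-0.243041i) = +0.130365+0.056346i  (running Σ = +0.127995+0.109638i)
  m=-5: (-0.091999+0.155614i) × (-0.435678-0.149059i) = +0.063278-0.054084i  (running Σ = +0.191273+0.055554i)
  m=-4: (+0.244012-0.049763i) × (+0.016850+0.333783i) = +0.020722+0.080609i  (running Σ = +0.211995+0.136163i)
  m=-3: (+0.258916+0.190576i) × (-0.083939+0.038550i) = -0.029080-0.006015i  (running Σ = +0.182915+0.130147i)
  m=-2: (-0.009642-0.095534i) × (+0.279103+0.265368i) = +0.022661-0.029223i  (running Σ = +0.205576+0.100924i)
  m=-1: (+0.227700-0.251838i) × (+0.033282-0.083305i) = -0.013401-0.027350i  (running Σ = +0.192175+0.073574i)
  m=0: (-0.047011-0.000000i) × (+0.359134+0.000000i) = -0.016883-0.000000i  (running Σ = +0.175291+0.073574i)
  m=1: (-0.227700-0.251838i) × (-0.033282-0.083305i) = -0.013401+0.027350i  (running Σ = +0.161890+0.100924i)
  m=2: (-0.009642+0.095534i) × (+0.279103-0.265368i) = +0.022661+0.029223i  (running Σ = +0.184551+0.130147i)
  m=3: (-0.258916+0.190576i) × (+0.083939+0.038550i) = -0.029080+0.006015i  (running Σ = +0.155471+0.136163i)
  m=4: (+0.244012+0.049763i) × (+0.016850-0.333783i) = +0.020722-0.080609i  (running Σ = +0.176193+0.055554i)
  m=5: (+0.091999+0.155614i) × (+0.435678-0.149059i) = +0.063278+0.054084i  (running Σ = +0.239471+0.109638i)
  m=6: (+0.131737-0.423219i) × (+0.208790+0.243041i) = +0.130365-0.056346i  (running Σ = +0.369836+0.053292i)
  m=7: (-0.330836+0.153066i) × (-0.064365+0.123341i) = +0.002415-0.050658i  (running Σ = +0.372251+0.002634i)
  m=8: (+0.140782+0.059913i) × (-0.035516-0.003595i) = -0.004785-0.002634i  (running Σ = +0.367466+0.000000i)
Total Σ_m = +0.367466+0.000000i. Multiply by 0.739198: +0.271630+0.000000i. P_8(cos γ) = 0.271630

0.271630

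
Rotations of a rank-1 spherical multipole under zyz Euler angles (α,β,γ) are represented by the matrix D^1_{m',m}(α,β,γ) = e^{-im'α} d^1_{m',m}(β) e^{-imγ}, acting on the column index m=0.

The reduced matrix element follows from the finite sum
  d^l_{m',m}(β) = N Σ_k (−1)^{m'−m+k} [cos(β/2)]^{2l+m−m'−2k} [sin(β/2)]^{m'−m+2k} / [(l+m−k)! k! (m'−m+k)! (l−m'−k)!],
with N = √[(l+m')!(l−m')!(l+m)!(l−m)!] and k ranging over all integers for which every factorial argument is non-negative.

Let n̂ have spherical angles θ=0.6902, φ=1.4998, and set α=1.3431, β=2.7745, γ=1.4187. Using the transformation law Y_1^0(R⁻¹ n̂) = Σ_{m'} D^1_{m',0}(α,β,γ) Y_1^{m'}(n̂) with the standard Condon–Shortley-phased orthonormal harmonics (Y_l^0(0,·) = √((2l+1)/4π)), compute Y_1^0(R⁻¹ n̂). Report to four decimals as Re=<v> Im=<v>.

Need the full column D^1_{m',0} for m'=−1..1 at α=1.3431, β=2.7745, γ=1.4187.
cos(β/2)=0.182517, sin(β/2)=0.983203
d^1_{-1,0}: single k=1 term ⇒ +0.253783;  D = +0.057287+0.247233i
d^1_{0,0}: k∈[0..1] ⇒ +0.033313 -0.966687 = -0.933375;  D = -0.933375+0.000000i
d^1_{1,0}: single k=0 term ⇒ -0.253783;  D = -0.057287+0.247233i
Y_1^{m'}(θ=0.6902,φ=1.4998) and Σ D·Y over m':
  (+0.0573+0.2472i)·(+0.0156-0.2194i)  (-0.9334+0.0000i)·(+0.3768+0.0000i)  (-0.0573+0.2472i)·(-0.0156-0.2194i)
Y_1^0(R⁻¹ n̂) = -0.241385+0.000000i

Re=-0.2414 Im=0.0000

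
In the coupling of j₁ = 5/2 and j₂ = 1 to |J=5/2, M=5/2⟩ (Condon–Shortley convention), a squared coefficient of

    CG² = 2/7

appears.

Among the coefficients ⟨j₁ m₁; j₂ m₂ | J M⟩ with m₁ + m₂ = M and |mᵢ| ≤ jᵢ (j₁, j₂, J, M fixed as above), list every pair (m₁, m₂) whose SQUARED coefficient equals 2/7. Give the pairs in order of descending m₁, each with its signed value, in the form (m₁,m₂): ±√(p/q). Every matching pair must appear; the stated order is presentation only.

(3/2,1): −√(2/7)

Admissible pairs with m₁+m₂ = M = 5/2: (3/2,1), (5/2,0)
  (m₁,m₂)=(5/2,0): CG² = 5/7, CG = +√(5/7)
  (m₁,m₂)=(3/2,1): CG² = 2/7, CG = −√(2/7)   ← matches the target
Pairs with CG² = 2/7: (3/2,1): −√(2/7)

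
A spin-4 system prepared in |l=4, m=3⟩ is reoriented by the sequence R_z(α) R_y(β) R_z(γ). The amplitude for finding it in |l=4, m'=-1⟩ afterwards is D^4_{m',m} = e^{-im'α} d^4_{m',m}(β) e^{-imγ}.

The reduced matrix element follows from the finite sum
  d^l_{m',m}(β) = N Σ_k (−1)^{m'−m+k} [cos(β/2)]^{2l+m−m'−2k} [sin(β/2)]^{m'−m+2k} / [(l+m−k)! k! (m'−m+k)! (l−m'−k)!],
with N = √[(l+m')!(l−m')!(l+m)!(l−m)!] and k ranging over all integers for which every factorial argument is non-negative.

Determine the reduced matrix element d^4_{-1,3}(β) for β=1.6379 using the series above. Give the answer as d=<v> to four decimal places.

d=0.2571

d^4_{-1,3}(β=1.6379) via the finite sum:
c=cos(1.637900/2)=0.682989, s=sin(1.637900/2)=0.730429; N=√[6·120·5040·1]=1904.940944
k∈{4,5} keeps every argument non-negative
  k=4: (−1)^0·1904.9409/(144)·0.6830^4·0.7304^4 = +0.819379
  k=5: (−1)^1·1904.9409/(240)·0.6830^2·0.7304^6 = -0.562297
d^4_{-1,3}(1.6379) = +0.819379 -0.562297 = +0.257083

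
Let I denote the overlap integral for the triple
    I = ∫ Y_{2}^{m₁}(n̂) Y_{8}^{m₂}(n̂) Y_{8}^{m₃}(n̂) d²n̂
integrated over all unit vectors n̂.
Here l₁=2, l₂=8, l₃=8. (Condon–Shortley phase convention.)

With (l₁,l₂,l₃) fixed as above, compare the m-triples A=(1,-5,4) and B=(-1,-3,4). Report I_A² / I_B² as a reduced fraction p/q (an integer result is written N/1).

Same 2,8,8: normalisation and zero-m 3j drop out of the ratio.
A: Δ: 2! 2! 14! / 19! → 1/348840; sum: t=0:+1/479001600 t=1:−1/1916006400 = 1/638668800; 3j²(2 8 8; 1 -5 4) = Δ·Π!·Σ² = 117/6460  (sign +1)
B: Δ: 2! 2! 14! / 19! → 1/348840; sum: t=1:−1/174182400 t=2:+1/479001600 = -1/273715200; 3j²(2 8 8; -1 -3 4) = Δ·Π!·Σ² = 49/3876  (sign -1)
I_A²/I_B² = (117/6460)/(49/3876) = 351/245

351/245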